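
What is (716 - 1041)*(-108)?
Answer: 35100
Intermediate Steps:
(716 - 1041)*(-108) = -325*(-108) = 35100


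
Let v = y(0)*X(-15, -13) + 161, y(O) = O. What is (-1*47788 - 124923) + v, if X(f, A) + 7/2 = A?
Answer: -172550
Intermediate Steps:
X(f, A) = -7/2 + A
v = 161 (v = 0*(-7/2 - 13) + 161 = 0*(-33/2) + 161 = 0 + 161 = 161)
(-1*47788 - 124923) + v = (-1*47788 - 124923) + 161 = (-47788 - 124923) + 161 = -172711 + 161 = -172550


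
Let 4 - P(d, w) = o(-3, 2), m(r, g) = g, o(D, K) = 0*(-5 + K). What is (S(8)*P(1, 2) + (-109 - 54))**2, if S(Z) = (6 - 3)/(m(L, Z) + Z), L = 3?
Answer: 421201/16 ≈ 26325.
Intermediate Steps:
o(D, K) = 0
P(d, w) = 4 (P(d, w) = 4 - 1*0 = 4 + 0 = 4)
S(Z) = 3/(2*Z) (S(Z) = (6 - 3)/(Z + Z) = 3/((2*Z)) = 3*(1/(2*Z)) = 3/(2*Z))
(S(8)*P(1, 2) + (-109 - 54))**2 = (((3/2)/8)*4 + (-109 - 54))**2 = (((3/2)*(1/8))*4 - 163)**2 = ((3/16)*4 - 163)**2 = (3/4 - 163)**2 = (-649/4)**2 = 421201/16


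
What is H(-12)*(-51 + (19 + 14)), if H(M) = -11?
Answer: 198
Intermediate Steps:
H(-12)*(-51 + (19 + 14)) = -11*(-51 + (19 + 14)) = -11*(-51 + 33) = -11*(-18) = 198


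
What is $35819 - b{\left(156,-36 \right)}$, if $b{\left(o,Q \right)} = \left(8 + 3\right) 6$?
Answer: $35753$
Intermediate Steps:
$b{\left(o,Q \right)} = 66$ ($b{\left(o,Q \right)} = 11 \cdot 6 = 66$)
$35819 - b{\left(156,-36 \right)} = 35819 - 66 = 35753$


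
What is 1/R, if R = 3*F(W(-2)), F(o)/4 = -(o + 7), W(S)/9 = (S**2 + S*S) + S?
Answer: -1/732 ≈ -0.0013661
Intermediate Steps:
W(S) = 9*S + 18*S**2 (W(S) = 9*((S**2 + S*S) + S) = 9*((S**2 + S**2) + S) = 9*(2*S**2 + S) = 9*(S + 2*S**2) = 9*S + 18*S**2)
F(o) = -28 - 4*o (F(o) = 4*(-(o + 7)) = 4*(-(7 + o)) = 4*(-7 - o) = -28 - 4*o)
R = -732 (R = 3*(-28 - 36*(-2)*(1 + 2*(-2))) = 3*(-28 - 36*(-2)*(1 - 4)) = 3*(-28 - 36*(-2)*(-3)) = 3*(-28 - 4*54) = 3*(-28 - 216) = 3*(-244) = -732)
1/R = 1/(-732) = -1/732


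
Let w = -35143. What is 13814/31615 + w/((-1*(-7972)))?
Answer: -1000920737/252034780 ≈ -3.9714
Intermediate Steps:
13814/31615 + w/((-1*(-7972))) = 13814/31615 - 35143/((-1*(-7972))) = 13814*(1/31615) - 35143/7972 = 13814/31615 - 35143*1/7972 = 13814/31615 - 35143/7972 = -1000920737/252034780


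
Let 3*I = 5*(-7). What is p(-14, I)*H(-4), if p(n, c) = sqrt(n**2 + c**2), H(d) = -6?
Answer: -14*sqrt(61) ≈ -109.34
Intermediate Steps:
I = -35/3 (I = (5*(-7))/3 = (1/3)*(-35) = -35/3 ≈ -11.667)
p(n, c) = sqrt(c**2 + n**2)
p(-14, I)*H(-4) = sqrt((-35/3)**2 + (-14)**2)*(-6) = sqrt(1225/9 + 196)*(-6) = sqrt(2989/9)*(-6) = (7*sqrt(61)/3)*(-6) = -14*sqrt(61)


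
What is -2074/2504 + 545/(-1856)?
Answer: -651753/580928 ≈ -1.1219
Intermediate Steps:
-2074/2504 + 545/(-1856) = -2074*1/2504 + 545*(-1/1856) = -1037/1252 - 545/1856 = -651753/580928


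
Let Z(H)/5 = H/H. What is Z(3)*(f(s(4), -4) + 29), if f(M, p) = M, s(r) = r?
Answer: 165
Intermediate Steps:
Z(H) = 5 (Z(H) = 5*(H/H) = 5*1 = 5)
Z(3)*(f(s(4), -4) + 29) = 5*(4 + 29) = 5*33 = 165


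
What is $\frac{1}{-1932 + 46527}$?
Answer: $\frac{1}{44595} \approx 2.2424 \cdot 10^{-5}$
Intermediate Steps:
$\frac{1}{-1932 + 46527} = \frac{1}{44595}$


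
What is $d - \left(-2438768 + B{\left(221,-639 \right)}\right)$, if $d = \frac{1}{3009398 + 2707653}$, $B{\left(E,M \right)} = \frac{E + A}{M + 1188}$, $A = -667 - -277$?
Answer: $\frac{7654466973391400}{3138660999} \approx 2.4388 \cdot 10^{6}$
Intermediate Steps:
$A = -390$ ($A = -667 + 277 = -390$)
$B{\left(E,M \right)} = \frac{-390 + E}{1188 + M}$ ($B{\left(E,M \right)} = \frac{E - 390}{M + 1188} = \frac{-390 + E}{1188 + M}$)
$d = \frac{1}{5717051} \approx 1.7492 \cdot 10^{-7}$
$d - \left(-2438768 + B{\left(221,-639 \right)}\right) = \frac{1}{5717051} + \left(2438768 - \frac{-390 + 221}{1188 - 639}\right) = \frac{1}{5717051} + \left(2438768 - \frac{1}{549} \left(-169\right)\right) = \frac{1}{5717051} + \left(2438768 - - \frac{169}{549}\right) = \frac{1}{5717051} + \left(2438768 + \frac{169}{549}\right) = \frac{1}{5717051} + \frac{1338883801}{549} = \frac{7654466973391400}{3138660999}$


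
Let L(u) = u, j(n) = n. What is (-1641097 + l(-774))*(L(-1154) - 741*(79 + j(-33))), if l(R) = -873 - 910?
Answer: 57895091200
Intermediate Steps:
l(R) = -1783
(-1641097 + l(-774))*(L(-1154) - 741*(79 + j(-33))) = (-1641097 - 1783)*(-1154 - 741*(79 - 33)) = -1642880*(-1154 - 741*46) = -1642880*(-1154 - 34086) = -1642880*(-35240) = 57895091200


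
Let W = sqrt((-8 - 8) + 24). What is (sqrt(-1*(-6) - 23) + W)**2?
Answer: -9 + 4*I*sqrt(34) ≈ -9.0 + 23.324*I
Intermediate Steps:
W = 2*sqrt(2) (W = sqrt(-16 + 24) = sqrt(8) = 2*sqrt(2) ≈ 2.8284)
(sqrt(-1*(-6) - 23) + W)**2 = (sqrt(-1*(-6) - 23) + 2*sqrt(2))**2 = (sqrt(6 - 23) + 2*sqrt(2))**2 = (sqrt(-17) + 2*sqrt(2))**2 = (I*sqrt(17) + 2*sqrt(2))**2 = (2*sqrt(2) + I*sqrt(17))**2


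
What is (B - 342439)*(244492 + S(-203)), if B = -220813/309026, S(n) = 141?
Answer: -1522808410123923/18178 ≈ -8.3772e+10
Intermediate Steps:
B = -12989/18178 (B = -220813*1/309026 = -12989/18178 ≈ -0.71455)
(B - 342439)*(244492 + S(-203)) = (-12989/18178 - 342439)*(244492 + 141) = -6224869131/18178*244633 = -1522808410123923/18178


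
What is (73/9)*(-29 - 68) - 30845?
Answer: -284686/9 ≈ -31632.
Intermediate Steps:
(73/9)*(-29 - 68) - 30845 = (73*(⅑))*(-97) - 30845 = (73/9)*(-97) - 30845 = -7081/9 - 30845 = -284686/9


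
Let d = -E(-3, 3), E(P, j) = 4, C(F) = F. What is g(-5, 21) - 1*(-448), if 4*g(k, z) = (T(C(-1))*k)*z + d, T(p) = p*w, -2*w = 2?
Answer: 1683/4 ≈ 420.75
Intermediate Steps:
w = -1 (w = -1/2*2 = -1)
T(p) = -p (T(p) = p*(-1) = -p)
d = -4 (d = -1*4 = -4)
g(k, z) = -1 + k*z/4 (g(k, z) = (((-1*(-1))*k)*z - 4)/4 = ((1*k)*z - 4)/4 = (k*z - 4)/4 = (-4 + k*z)/4 = -1 + k*z/4)
g(-5, 21) - 1*(-448) = (-1 + (1/4)*(-5)*21) - 1*(-448) = (-1 - 105/4) + 448 = -109/4 + 448 = 1683/4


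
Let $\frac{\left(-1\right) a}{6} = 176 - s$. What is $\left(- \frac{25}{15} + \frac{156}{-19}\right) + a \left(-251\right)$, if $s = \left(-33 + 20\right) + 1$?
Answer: $\frac{16137733}{57} \approx 2.8312 \cdot 10^{5}$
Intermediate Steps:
$s = -12$ ($s = -13 + 1 = -12$)
$a = -1128$ ($a = - 6 \left(176 - -12\right) = - 6 \left(176 + 12\right) = \left(-6\right) 188 = -1128$)
$\left(- \frac{25}{15} + \frac{156}{-19}\right) + a \left(-251\right) = \left(- \frac{25}{15} + \frac{156}{-19}\right) - -283128 = \left(\left(-25\right) \frac{1}{15} + 156 \left(- \frac{1}{19}\right)\right) + 283128 = \left(- \frac{5}{3} - \frac{156}{19}\right) + 283128 = - \frac{563}{57} + 283128 = \frac{16137733}{57}$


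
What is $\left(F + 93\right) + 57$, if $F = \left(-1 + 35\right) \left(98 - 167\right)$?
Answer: $-2196$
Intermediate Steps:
$F = -2346$ ($F = 34 \left(-69\right) = -2346$)
$\left(F + 93\right) + 57 = \left(-2346 + 93\right) + 57 = -2253 + 57 = -2196$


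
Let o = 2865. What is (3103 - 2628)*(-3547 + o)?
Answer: -323950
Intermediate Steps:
(3103 - 2628)*(-3547 + o) = (3103 - 2628)*(-3547 + 2865) = 475*(-682) = -323950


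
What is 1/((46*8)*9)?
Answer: 1/3312 ≈ 0.00030193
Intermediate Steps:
1/((46*8)*9) = 1/(368*9) = 1/3312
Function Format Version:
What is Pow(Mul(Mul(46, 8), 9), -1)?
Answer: Rational(1, 3312) ≈ 0.00030193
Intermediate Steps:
Pow(Mul(Mul(46, 8), 9), -1) = Pow(Mul(368, 9), -1) = Pow(3312, -1) = Rational(1, 3312)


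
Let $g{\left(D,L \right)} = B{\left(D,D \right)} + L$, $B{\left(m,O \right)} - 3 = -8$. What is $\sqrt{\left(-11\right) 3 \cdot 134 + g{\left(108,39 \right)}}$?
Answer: $2 i \sqrt{1097} \approx 66.242 i$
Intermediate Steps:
$B{\left(m,O \right)} = -5$ ($B{\left(m,O \right)} = 3 - 8 = -5$)
$g{\left(D,L \right)} = -5 + L$
$\sqrt{\left(-11\right) 3 \cdot 134 + g{\left(108,39 \right)}} = \sqrt{\left(-11\right) 3 \cdot 134 + \left(-5 + 39\right)} = \sqrt{\left(-33\right) 134 + 34} = \sqrt{-4422 + 34} = \sqrt{-4388} = 2 i \sqrt{1097}$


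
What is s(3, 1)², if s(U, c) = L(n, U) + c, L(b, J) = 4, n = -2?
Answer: 25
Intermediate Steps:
s(U, c) = 4 + c
s(3, 1)² = (4 + 1)² = 5² = 25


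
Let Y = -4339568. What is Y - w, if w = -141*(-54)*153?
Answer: -5504510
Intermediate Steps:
w = 1164942 (w = 7614*153 = 1164942)
Y - w = -4339568 - 1*1164942 = -4339568 - 1164942 = -5504510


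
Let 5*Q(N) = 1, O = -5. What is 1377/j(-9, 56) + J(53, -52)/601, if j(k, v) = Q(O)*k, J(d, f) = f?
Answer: -459817/601 ≈ -765.09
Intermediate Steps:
Q(N) = ⅕ (Q(N) = (⅕)*1 = ⅕)
j(k, v) = k/5
1377/j(-9, 56) + J(53, -52)/601 = 1377/(((⅕)*(-9))) - 52/601 = 1377/(-9/5) - 52*1/601 = 1377*(-5/9) - 52/601 = -765 - 52/601 = -459817/601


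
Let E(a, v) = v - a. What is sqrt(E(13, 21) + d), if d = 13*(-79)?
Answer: I*sqrt(1019) ≈ 31.922*I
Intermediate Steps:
d = -1027
sqrt(E(13, 21) + d) = sqrt((21 - 1*13) - 1027) = sqrt((21 - 13) - 1027) = sqrt(8 - 1027) = sqrt(-1019) = I*sqrt(1019)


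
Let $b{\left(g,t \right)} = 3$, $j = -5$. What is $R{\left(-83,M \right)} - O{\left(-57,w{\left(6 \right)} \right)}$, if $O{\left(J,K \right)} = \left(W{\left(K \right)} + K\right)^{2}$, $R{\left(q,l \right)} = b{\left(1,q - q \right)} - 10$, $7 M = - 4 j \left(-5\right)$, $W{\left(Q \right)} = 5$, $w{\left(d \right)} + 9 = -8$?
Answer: $-151$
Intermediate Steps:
$w{\left(d \right)} = -17$ ($w{\left(d \right)} = -9 - 8 = -17$)
$M = - \frac{100}{7}$ ($M = \frac{\left(-4\right) \left(-5\right) \left(-5\right)}{7} = \frac{20 \left(-5\right)}{7} = \frac{1}{7} \left(-100\right) = - \frac{100}{7} \approx -14.286$)
$R{\left(q,l \right)} = -7$ ($R{\left(q,l \right)} = 3 - 10 = -7$)
$O{\left(J,K \right)} = \left(5 + K\right)^{2}$
$R{\left(-83,M \right)} - O{\left(-57,w{\left(6 \right)} \right)} = -7 - \left(5 - 17\right)^{2} = -7 - \left(-12\right)^{2} = -7 - 144 = -151$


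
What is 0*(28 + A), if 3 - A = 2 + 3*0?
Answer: 0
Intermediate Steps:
A = 1 (A = 3 - (2 + 3*0) = 3 - (2 + 0) = 3 - 1*2 = 3 - 2 = 1)
0*(28 + A) = 0*(28 + 1) = 0*29 = 0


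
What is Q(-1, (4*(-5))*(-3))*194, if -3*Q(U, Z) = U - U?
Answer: 0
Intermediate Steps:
Q(U, Z) = 0 (Q(U, Z) = -(U - U)/3 = -⅓*0 = 0)
Q(-1, (4*(-5))*(-3))*194 = 0*194 = 0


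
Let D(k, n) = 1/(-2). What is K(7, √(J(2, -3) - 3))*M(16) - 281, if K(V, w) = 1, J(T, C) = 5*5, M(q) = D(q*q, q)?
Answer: -563/2 ≈ -281.50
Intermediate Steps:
D(k, n) = -½
M(q) = -½
J(T, C) = 25
K(7, √(J(2, -3) - 3))*M(16) - 281 = 1*(-½) - 281 = -½ - 281 = -563/2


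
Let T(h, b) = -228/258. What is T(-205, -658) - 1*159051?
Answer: -6839231/43 ≈ -1.5905e+5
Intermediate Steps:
T(h, b) = -38/43 (T(h, b) = -228*1/258 = -38/43)
T(-205, -658) - 1*159051 = -38/43 - 1*159051 = -38/43 - 159051 = -6839231/43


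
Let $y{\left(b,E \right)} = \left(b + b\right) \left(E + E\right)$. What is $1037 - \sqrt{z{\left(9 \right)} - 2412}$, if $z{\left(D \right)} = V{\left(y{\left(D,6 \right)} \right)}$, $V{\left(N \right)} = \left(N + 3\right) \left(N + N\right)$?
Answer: $1037 - 6 \sqrt{2561} \approx 733.36$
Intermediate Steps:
$y{\left(b,E \right)} = 4 E b$ ($y{\left(b,E \right)} = 2 b 2 E = 4 E b$)
$V{\left(N \right)} = 2 N \left(3 + N\right)$ ($V{\left(N \right)} = \left(3 + N\right) 2 N = 2 N \left(3 + N\right)$)
$z{\left(D \right)} = 48 D \left(3 + 24 D\right)$ ($z{\left(D \right)} = 2 \cdot 4 \cdot 6 D \left(3 + 4 \cdot 6 D\right) = 2 \cdot 24 D \left(3 + 24 D\right) = 48 D \left(3 + 24 D\right)$)
$1037 - \sqrt{z{\left(9 \right)} - 2412} = 1037 - \sqrt{144 \cdot 9 \left(1 + 8 \cdot 9\right) - 2412} = 1037 - \sqrt{144 \cdot 9 \left(1 + 72\right) - 2412} = 1037 - \sqrt{144 \cdot 9 \cdot 73 - 2412} = 1037 - \sqrt{94608 - 2412} = 1037 - \sqrt{92196} = 1037 - 6 \sqrt{2561}$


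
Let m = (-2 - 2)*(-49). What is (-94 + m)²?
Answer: 10404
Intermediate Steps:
m = 196 (m = -4*(-49) = 196)
(-94 + m)² = (-94 + 196)² = 102² = 10404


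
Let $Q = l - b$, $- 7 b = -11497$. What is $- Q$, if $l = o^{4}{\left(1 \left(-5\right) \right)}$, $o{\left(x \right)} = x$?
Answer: $\frac{7122}{7} \approx 1017.4$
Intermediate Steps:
$b = \frac{11497}{7}$ ($b = \left(- \frac{1}{7}\right) \left(-11497\right) = \frac{11497}{7} \approx 1642.4$)
$l = 625$ ($l = \left(1 \left(-5\right)\right)^{4} = \left(-5\right)^{4} = 625$)
$Q = - \frac{7122}{7}$ ($Q = 625 - \frac{11497}{7} = - \frac{7122}{7} \approx -1017.4$)
$- Q = \left(-1\right) \left(- \frac{7122}{7}\right) = \frac{7122}{7}$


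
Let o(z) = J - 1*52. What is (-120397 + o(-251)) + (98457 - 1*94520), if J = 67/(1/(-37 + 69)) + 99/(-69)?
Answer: -2630497/23 ≈ -1.1437e+5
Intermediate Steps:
J = 49279/23 (J = 67/(1/32) + 99*(-1/69) = 67/(1/32) - 33/23 = 67*32 - 33/23 = 2144 - 33/23 = 49279/23 ≈ 2142.6)
o(z) = 48083/23 (o(z) = 49279/23 - 1*52 = 49279/23 - 52 = 48083/23)
(-120397 + o(-251)) + (98457 - 1*94520) = (-120397 + 48083/23) + (98457 - 1*94520) = -2721048/23 + (98457 - 94520) = -2721048/23 + 3937 = -2630497/23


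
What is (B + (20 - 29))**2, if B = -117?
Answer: 15876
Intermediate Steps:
(B + (20 - 29))**2 = (-117 + (20 - 29))**2 = (-117 - 9)**2 = (-126)**2 = 15876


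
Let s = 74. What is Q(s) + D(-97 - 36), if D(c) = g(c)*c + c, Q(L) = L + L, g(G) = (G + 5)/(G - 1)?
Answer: -7507/67 ≈ -112.04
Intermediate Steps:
g(G) = (5 + G)/(-1 + G)
Q(L) = 2*L
D(c) = c + c*(5 + c)/(-1 + c) (D(c) = ((5 + c)/(-1 + c))*c + c = c*(5 + c)/(-1 + c) + c = c + c*(5 + c)/(-1 + c))
Q(s) + D(-97 - 36) = 2*74 + 2*(-97 - 36)*(2 + (-97 - 36))/(-1 + (-97 - 36)) = 148 + 2*(-133)*(2 - 133)/(-1 - 133) = 148 + 2*(-133)*(-131)/(-134) = 148 + 2*(-133)*(-1/134)*(-131) = 148 - 17423/67 = -7507/67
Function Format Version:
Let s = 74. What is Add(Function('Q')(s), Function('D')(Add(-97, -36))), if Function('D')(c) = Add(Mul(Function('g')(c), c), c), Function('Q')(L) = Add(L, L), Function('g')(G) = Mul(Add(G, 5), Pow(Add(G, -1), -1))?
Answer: Rational(-7507, 67) ≈ -112.04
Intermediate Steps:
Function('g')(G) = Mul(Pow(Add(-1, G), -1), Add(5, G)) (Function('g')(G) = Mul(Add(5, G), Pow(Add(-1, G), -1)) = Mul(Pow(Add(-1, G), -1), Add(5, G)))
Function('Q')(L) = Mul(2, L)
Function('D')(c) = Add(c, Mul(c, Pow(Add(-1, c), -1), Add(5, c))) (Function('D')(c) = Add(Mul(Mul(Pow(Add(-1, c), -1), Add(5, c)), c), c) = Add(Mul(c, Pow(Add(-1, c), -1), Add(5, c)), c) = Add(c, Mul(c, Pow(Add(-1, c), -1), Add(5, c))))
Add(Function('Q')(s), Function('D')(Add(-97, -36))) = Add(Mul(2, 74), Mul(2, Add(-97, -36), Pow(Add(-1, Add(-97, -36)), -1), Add(2, Add(-97, -36)))) = Add(148, Mul(2, -133, Pow(Add(-1, -133), -1), Add(2, -133))) = Add(148, Mul(2, -133, Pow(-134, -1), -131)) = Add(148, Mul(2, -133, Rational(-1, 134), -131)) = Add(148, Rational(-17423, 67)) = Rational(-7507, 67)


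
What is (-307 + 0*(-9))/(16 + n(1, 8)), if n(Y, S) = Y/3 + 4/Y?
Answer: -921/61 ≈ -15.098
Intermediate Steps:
n(Y, S) = 4/Y + Y/3 (n(Y, S) = Y*(⅓) + 4/Y = Y/3 + 4/Y = 4/Y + Y/3)
(-307 + 0*(-9))/(16 + n(1, 8)) = (-307 + 0*(-9))/(16 + (4/1 + (⅓)*1)) = (-307 + 0)/(16 + (4*1 + ⅓)) = -307/(16 + (4 + ⅓)) = -307/(16 + 13/3) = -307/61/3 = -307*3/61 = -921/61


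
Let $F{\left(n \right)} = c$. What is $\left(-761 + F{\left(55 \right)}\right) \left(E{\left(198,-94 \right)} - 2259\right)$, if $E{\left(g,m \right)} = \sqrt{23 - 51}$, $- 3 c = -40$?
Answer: $1688979 - \frac{4486 i \sqrt{7}}{3} \approx 1.689 \cdot 10^{6} - 3956.3 i$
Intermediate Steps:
$c = \frac{40}{3}$ ($c = \left(- \frac{1}{3}\right) \left(-40\right) = \frac{40}{3} \approx 13.333$)
$F{\left(n \right)} = \frac{40}{3}$
$E{\left(g,m \right)} = 2 i \sqrt{7}$ ($E{\left(g,m \right)} = \sqrt{-28} = 2 i \sqrt{7}$)
$\left(-761 + F{\left(55 \right)}\right) \left(E{\left(198,-94 \right)} - 2259\right) = \left(-761 + \frac{40}{3}\right) \left(2 i \sqrt{7} - 2259\right) = - \frac{2243 \left(-2259 + 2 i \sqrt{7}\right)}{3} = 1688979 - \frac{4486 i \sqrt{7}}{3}$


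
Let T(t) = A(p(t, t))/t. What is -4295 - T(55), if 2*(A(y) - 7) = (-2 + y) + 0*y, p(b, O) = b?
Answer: -472517/110 ≈ -4295.6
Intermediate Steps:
A(y) = 6 + y/2 (A(y) = 7 + ((-2 + y) + 0*y)/2 = 7 + ((-2 + y) + 0)/2 = 7 + (-2 + y)/2 = 7 + (-1 + y/2) = 6 + y/2)
T(t) = (6 + t/2)/t
-4295 - T(55) = -4295 - (12 + 55)/(2*55) = -4295 - 67/(2*55) = -4295 - 1*67/110 = -4295 - 67/110 = -472517/110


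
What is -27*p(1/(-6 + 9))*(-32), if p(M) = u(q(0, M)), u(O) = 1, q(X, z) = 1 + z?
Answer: 864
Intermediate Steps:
p(M) = 1
-27*p(1/(-6 + 9))*(-32) = -27*1*(-32) = -27*(-32) = 864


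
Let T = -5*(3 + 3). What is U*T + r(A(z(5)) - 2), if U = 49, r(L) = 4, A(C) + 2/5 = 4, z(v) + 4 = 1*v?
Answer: -1466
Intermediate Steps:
z(v) = -4 + v (z(v) = -4 + 1*v = -4 + v)
A(C) = 18/5 (A(C) = -⅖ + 4 = 18/5)
T = -30 (T = -5*6 = -30)
U*T + r(A(z(5)) - 2) = 49*(-30) + 4 = -1470 + 4 = -1466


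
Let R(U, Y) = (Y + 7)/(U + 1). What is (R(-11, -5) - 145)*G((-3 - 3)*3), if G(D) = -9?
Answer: 6534/5 ≈ 1306.8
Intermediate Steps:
R(U, Y) = (7 + Y)/(1 + U)
(R(-11, -5) - 145)*G((-3 - 3)*3) = ((7 - 5)/(1 - 11) - 145)*(-9) = (2/(-10) - 145)*(-9) = (-⅒*2 - 145)*(-9) = (-⅕ - 145)*(-9) = -726/5*(-9) = 6534/5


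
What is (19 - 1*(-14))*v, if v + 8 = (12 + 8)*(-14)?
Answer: -9504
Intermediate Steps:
v = -288 (v = -8 + (12 + 8)*(-14) = -8 + 20*(-14) = -8 - 280 = -288)
(19 - 1*(-14))*v = (19 - 1*(-14))*(-288) = (19 + 14)*(-288) = 33*(-288) = -9504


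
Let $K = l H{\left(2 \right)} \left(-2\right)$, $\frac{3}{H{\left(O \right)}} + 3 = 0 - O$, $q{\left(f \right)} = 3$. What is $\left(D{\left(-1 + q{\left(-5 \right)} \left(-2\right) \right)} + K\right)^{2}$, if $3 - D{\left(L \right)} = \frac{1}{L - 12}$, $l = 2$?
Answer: $\frac{268324}{9025} \approx 29.731$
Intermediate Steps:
$H{\left(O \right)} = \frac{3}{-3 - O}$ ($H{\left(O \right)} = \frac{3}{-3 + \left(0 - O\right)} = \frac{3}{-3 - O}$)
$D{\left(L \right)} = 3 - \frac{1}{-12 + L}$ ($D{\left(L \right)} = 3 - \frac{1}{L - 12} = 3 - \frac{1}{-12 + L}$)
$K = \frac{12}{5}$ ($K = 2 \left(- \frac{3}{3 + 2}\right) \left(-2\right) = 2 \left(- \frac{3}{5}\right) \left(-2\right) = \left(- \frac{6}{5}\right) \left(-2\right) = \frac{12}{5} \approx 2.4$)
$\left(D{\left(-1 + q{\left(-5 \right)} \left(-2\right) \right)} + K\right)^{2} = \left(\frac{-37 + 3 \left(-1 + 3 \left(-2\right)\right)}{-12 + \left(-1 + 3 \left(-2\right)\right)} + \frac{12}{5}\right)^{2} = \left(\frac{-37 + 3 \left(-1 - 6\right)}{-12 - 7} + \frac{12}{5}\right)^{2} = \left(\frac{-37 + 3 \left(-7\right)}{-12 - 7} + \frac{12}{5}\right)^{2} = \left(\frac{-37 - 21}{-19} + \frac{12}{5}\right)^{2} = \left(\left(- \frac{1}{19}\right) \left(-58\right) + \frac{12}{5}\right)^{2} = \left(\frac{58}{19} + \frac{12}{5}\right)^{2} = \left(\frac{518}{95}\right)^{2} = \frac{268324}{9025}$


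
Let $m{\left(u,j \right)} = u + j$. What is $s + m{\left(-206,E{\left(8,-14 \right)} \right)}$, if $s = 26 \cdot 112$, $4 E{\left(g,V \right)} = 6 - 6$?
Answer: $2706$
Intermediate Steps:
$E{\left(g,V \right)} = 0$ ($E{\left(g,V \right)} = \frac{6 - 6}{4} = \frac{1}{4} \cdot 0 = 0$)
$m{\left(u,j \right)} = j + u$
$s = 2912$
$s + m{\left(-206,E{\left(8,-14 \right)} \right)} = 2912 + \left(0 - 206\right) = 2912 - 206 = 2706$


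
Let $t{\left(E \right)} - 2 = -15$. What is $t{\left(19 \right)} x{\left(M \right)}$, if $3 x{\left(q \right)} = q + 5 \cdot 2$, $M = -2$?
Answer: $- \frac{104}{3} \approx -34.667$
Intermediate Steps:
$t{\left(E \right)} = -13$ ($t{\left(E \right)} = 2 - 15 = -13$)
$x{\left(q \right)} = \frac{10}{3} + \frac{q}{3}$ ($x{\left(q \right)} = \frac{q + 5 \cdot 2}{3} = \frac{q + 10}{3} = \frac{10 + q}{3} = \frac{10}{3} + \frac{q}{3}$)
$t{\left(19 \right)} x{\left(M \right)} = - 13 \left(\frac{10}{3} + \frac{1}{3} \left(-2\right)\right) = - 13 \left(\frac{10}{3} - \frac{2}{3}\right) = \left(-13\right) \frac{8}{3} = - \frac{104}{3}$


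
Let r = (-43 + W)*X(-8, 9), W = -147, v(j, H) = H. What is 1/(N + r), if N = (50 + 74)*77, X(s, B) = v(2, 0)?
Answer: 1/9548 ≈ 0.00010473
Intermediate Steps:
X(s, B) = 0
r = 0 (r = (-43 - 147)*0 = -190*0 = 0)
N = 9548 (N = 124*77 = 9548)
1/(N + r) = 1/(9548 + 0) = 1/9548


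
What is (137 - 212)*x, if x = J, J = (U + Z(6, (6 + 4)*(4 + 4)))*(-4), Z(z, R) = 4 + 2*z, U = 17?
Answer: 9900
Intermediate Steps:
J = -132 (J = (17 + (4 + 2*6))*(-4) = (17 + (4 + 12))*(-4) = (17 + 16)*(-4) = 33*(-4) = -132)
x = -132
(137 - 212)*x = (137 - 212)*(-132) = -75*(-132) = 9900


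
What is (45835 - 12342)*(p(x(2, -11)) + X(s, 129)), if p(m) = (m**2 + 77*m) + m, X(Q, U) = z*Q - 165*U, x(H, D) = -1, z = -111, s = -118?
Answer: -276786152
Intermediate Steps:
X(Q, U) = -165*U - 111*Q (X(Q, U) = -111*Q - 165*U = -165*U - 111*Q)
p(m) = m**2 + 78*m
(45835 - 12342)*(p(x(2, -11)) + X(s, 129)) = (45835 - 12342)*(-(78 - 1) + (-165*129 - 111*(-118))) = 33493*(-1*77 + (-21285 + 13098)) = 33493*(-77 - 8187) = 33493*(-8264) = -276786152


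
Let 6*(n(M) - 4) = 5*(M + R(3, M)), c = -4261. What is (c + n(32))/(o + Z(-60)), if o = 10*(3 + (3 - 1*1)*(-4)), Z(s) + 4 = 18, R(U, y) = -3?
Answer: 25397/216 ≈ 117.58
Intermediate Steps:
Z(s) = 14 (Z(s) = -4 + 18 = 14)
n(M) = 3/2 + 5*M/6 (n(M) = 4 + (5*(M - 3))/6 = 4 + (5*(-3 + M))/6 = 4 + (-15 + 5*M)/6 = 4 + (-5/2 + 5*M/6) = 3/2 + 5*M/6)
o = -50 (o = 10*(3 + (3 - 1)*(-4)) = 10*(3 + 2*(-4)) = 10*(3 - 8) = 10*(-5) = -50)
(c + n(32))/(o + Z(-60)) = (-4261 + (3/2 + (⅚)*32))/(-50 + 14) = (-4261 + (3/2 + 80/3))/(-36) = (-4261 + 169/6)*(-1/36) = -25397/6*(-1/36) = 25397/216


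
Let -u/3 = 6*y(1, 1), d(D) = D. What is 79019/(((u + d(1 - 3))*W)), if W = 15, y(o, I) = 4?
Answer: -79019/1110 ≈ -71.188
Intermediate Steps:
u = -72 (u = -18*4 = -3*24 = -72)
79019/(((u + d(1 - 3))*W)) = 79019/(((-72 + (1 - 3))*15)) = 79019/(((-72 - 2)*15)) = 79019/((-74*15)) = 79019/(-1110) = 79019*(-1/1110) = -79019/1110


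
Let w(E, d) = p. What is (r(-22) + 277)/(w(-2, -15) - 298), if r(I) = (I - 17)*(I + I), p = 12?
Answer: -1993/286 ≈ -6.9685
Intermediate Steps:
w(E, d) = 12
r(I) = 2*I*(-17 + I) (r(I) = (-17 + I)*(2*I) = 2*I*(-17 + I))
(r(-22) + 277)/(w(-2, -15) - 298) = (2*(-22)*(-17 - 22) + 277)/(12 - 298) = (2*(-22)*(-39) + 277)/(-286) = (1716 + 277)*(-1/286) = 1993*(-1/286) = -1993/286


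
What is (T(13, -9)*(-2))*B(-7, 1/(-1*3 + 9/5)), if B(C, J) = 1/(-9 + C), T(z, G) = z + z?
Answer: 13/4 ≈ 3.2500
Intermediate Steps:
T(z, G) = 2*z
(T(13, -9)*(-2))*B(-7, 1/(-1*3 + 9/5)) = ((2*13)*(-2))/(-9 - 7) = (26*(-2))/(-16) = -52*(-1/16) = 13/4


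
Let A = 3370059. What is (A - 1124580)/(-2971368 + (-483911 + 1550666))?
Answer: -748493/634871 ≈ -1.1790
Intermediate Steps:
(A - 1124580)/(-2971368 + (-483911 + 1550666)) = (3370059 - 1124580)/(-2971368 + (-483911 + 1550666)) = 2245479/(-2971368 + 1066755) = 2245479/(-1904613) = 2245479*(-1/1904613) = -748493/634871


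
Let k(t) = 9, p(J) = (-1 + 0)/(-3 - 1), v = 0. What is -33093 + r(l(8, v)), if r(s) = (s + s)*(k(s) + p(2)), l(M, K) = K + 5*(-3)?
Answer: -66741/2 ≈ -33371.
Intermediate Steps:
l(M, K) = -15 + K (l(M, K) = K - 15 = -15 + K)
p(J) = ¼ (p(J) = -1/(-4) = -1*(-¼) = ¼)
r(s) = 37*s/2 (r(s) = (s + s)*(9 + ¼) = (2*s)*(37/4) = 37*s/2)
-33093 + r(l(8, v)) = -33093 + 37*(-15 + 0)/2 = -33093 + (37/2)*(-15) = -33093 - 555/2 = -66741/2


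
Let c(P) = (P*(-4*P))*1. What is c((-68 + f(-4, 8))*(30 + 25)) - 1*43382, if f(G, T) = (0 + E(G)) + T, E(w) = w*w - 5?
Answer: -29095482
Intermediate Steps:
E(w) = -5 + w**2 (E(w) = w**2 - 5 = -5 + w**2)
f(G, T) = -5 + T + G**2 (f(G, T) = (0 + (-5 + G**2)) + T = (-5 + G**2) + T = -5 + T + G**2)
c(P) = -4*P**2 (c(P) = -4*P**2*1 = -4*P**2)
c((-68 + f(-4, 8))*(30 + 25)) - 1*43382 = -4*(-68 + (-5 + 8 + (-4)**2))**2*(30 + 25)**2 - 1*43382 = -4*3025*(-68 + (-5 + 8 + 16))**2 - 43382 = -4*3025*(-68 + 19)**2 - 43382 = -4*(-49*55)**2 - 43382 = -4*(-2695)**2 - 43382 = -4*7263025 - 43382 = -29052100 - 43382 = -29095482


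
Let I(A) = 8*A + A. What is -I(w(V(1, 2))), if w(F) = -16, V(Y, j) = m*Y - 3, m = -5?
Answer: 144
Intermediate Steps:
V(Y, j) = -3 - 5*Y (V(Y, j) = -5*Y - 3 = -3 - 5*Y)
I(A) = 9*A
-I(w(V(1, 2))) = -9*(-16) = -1*(-144) = 144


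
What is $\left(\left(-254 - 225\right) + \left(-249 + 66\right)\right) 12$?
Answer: $-7944$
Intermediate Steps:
$\left(\left(-254 - 225\right) + \left(-249 + 66\right)\right) 12 = \left(-479 - 183\right) 12 = \left(-662\right) 12 = -7944$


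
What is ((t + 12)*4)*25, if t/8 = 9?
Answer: 8400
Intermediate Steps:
t = 72 (t = 8*9 = 72)
((t + 12)*4)*25 = ((72 + 12)*4)*25 = (84*4)*25 = 336*25 = 8400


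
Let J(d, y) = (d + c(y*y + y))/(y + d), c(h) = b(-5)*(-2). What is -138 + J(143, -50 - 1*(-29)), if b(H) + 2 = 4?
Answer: -16697/122 ≈ -136.86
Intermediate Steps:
b(H) = 2 (b(H) = -2 + 4 = 2)
c(h) = -4 (c(h) = 2*(-2) = -4)
J(d, y) = (-4 + d)/(d + y) (J(d, y) = (d - 4)/(y + d) = (-4 + d)/(d + y))
-138 + J(143, -50 - 1*(-29)) = -138 + (-4 + 143)/(143 + (-50 - 1*(-29))) = -138 + 139/(143 + (-50 + 29)) = -138 + 139/(143 - 21) = -138 + 139/122 = -16697/122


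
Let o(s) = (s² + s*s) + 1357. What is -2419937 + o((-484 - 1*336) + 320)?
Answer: -1918580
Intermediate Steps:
o(s) = 1357 + 2*s² (o(s) = (s² + s²) + 1357 = 2*s² + 1357 = 1357 + 2*s²)
-2419937 + o((-484 - 1*336) + 320) = -2419937 + (1357 + 2*((-484 - 1*336) + 320)²) = -2419937 + (1357 + 2*((-484 - 336) + 320)²) = -2419937 + (1357 + 2*(-820 + 320)²) = -2419937 + (1357 + 2*(-500)²) = -2419937 + (1357 + 2*250000) = -2419937 + (1357 + 500000) = -2419937 + 501357 = -1918580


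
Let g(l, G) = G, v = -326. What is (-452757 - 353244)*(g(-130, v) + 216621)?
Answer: -174333986295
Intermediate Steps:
(-452757 - 353244)*(g(-130, v) + 216621) = (-452757 - 353244)*(-326 + 216621) = -806001*216295 = -174333986295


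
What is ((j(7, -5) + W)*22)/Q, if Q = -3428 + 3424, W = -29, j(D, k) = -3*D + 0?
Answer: 275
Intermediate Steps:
j(D, k) = -3*D
Q = -4
((j(7, -5) + W)*22)/Q = ((-3*7 - 29)*22)/(-4) = ((-21 - 29)*22)*(-¼) = -50*22*(-¼) = -1100*(-¼) = 275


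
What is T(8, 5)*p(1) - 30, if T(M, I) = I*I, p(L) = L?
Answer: -5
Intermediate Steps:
T(M, I) = I**2
T(8, 5)*p(1) - 30 = 5**2*1 - 30 = 25*1 - 30 = 25 - 30 = -5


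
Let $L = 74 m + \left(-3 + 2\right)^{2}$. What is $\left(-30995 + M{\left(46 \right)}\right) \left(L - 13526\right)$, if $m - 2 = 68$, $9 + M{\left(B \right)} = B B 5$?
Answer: $170438280$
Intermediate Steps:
$M{\left(B \right)} = -9 + 5 B^{2}$ ($M{\left(B \right)} = -9 + B B 5 = -9 + B^{2} \cdot 5 = -9 + 5 B^{2}$)
$m = 70$ ($m = 2 + 68 = 70$)
$L = 5181$ ($L = 74 \cdot 70 + \left(-3 + 2\right)^{2} = 5180 + \left(-1\right)^{2} = 5180 + 1 = 5181$)
$\left(-30995 + M{\left(46 \right)}\right) \left(L - 13526\right) = \left(-30995 - \left(9 - 5 \cdot 46^{2}\right)\right) \left(5181 - 13526\right) = \left(-30995 + \left(-9 + 5 \cdot 2116\right)\right) \left(-8345\right) = \left(-30995 + \left(-9 + 10580\right)\right) \left(-8345\right) = \left(-30995 + 10571\right) \left(-8345\right) = \left(-20424\right) \left(-8345\right) = 170438280$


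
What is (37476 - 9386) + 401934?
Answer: 430024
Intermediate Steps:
(37476 - 9386) + 401934 = 28090 + 401934 = 430024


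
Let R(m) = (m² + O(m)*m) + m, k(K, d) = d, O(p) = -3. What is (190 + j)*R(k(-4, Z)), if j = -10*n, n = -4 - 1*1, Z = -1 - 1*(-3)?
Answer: 0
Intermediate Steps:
Z = 2 (Z = -1 + 3 = 2)
R(m) = m² - 2*m (R(m) = (m² - 3*m) + m = m² - 2*m)
n = -5 (n = -4 - 1 = -5)
j = 50 (j = -10*(-5) = 50)
(190 + j)*R(k(-4, Z)) = (190 + 50)*(2*(-2 + 2)) = 240*(2*0) = 240*0 = 0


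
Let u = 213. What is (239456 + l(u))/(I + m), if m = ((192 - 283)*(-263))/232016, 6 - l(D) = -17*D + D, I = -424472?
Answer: -56349725920/98484271619 ≈ -0.57217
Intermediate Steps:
l(D) = 6 + 16*D (l(D) = 6 - (-17*D + D) = 6 - (-16)*D = 6 + 16*D)
m = 23933/232016 (m = -91*(-263)*(1/232016) = 23933*(1/232016) = 23933/232016 ≈ 0.10315)
(239456 + l(u))/(I + m) = (239456 + (6 + 16*213))/(-424472 + 23933/232016) = (239456 + (6 + 3408))/(-98484271619/232016) = (239456 + 3414)*(-232016/98484271619) = 242870*(-232016/98484271619) = -56349725920/98484271619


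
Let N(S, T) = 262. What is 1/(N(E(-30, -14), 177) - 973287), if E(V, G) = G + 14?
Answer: -1/973025 ≈ -1.0277e-6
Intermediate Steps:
E(V, G) = 14 + G
1/(N(E(-30, -14), 177) - 973287) = 1/(262 - 973287) = 1/(-973025) = -1/973025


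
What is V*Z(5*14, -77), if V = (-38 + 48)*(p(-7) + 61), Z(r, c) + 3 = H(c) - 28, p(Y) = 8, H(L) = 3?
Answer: -19320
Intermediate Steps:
Z(r, c) = -28 (Z(r, c) = -3 + (3 - 28) = -3 - 25 = -28)
V = 690 (V = (-38 + 48)*(8 + 61) = 10*69 = 690)
V*Z(5*14, -77) = 690*(-28) = -19320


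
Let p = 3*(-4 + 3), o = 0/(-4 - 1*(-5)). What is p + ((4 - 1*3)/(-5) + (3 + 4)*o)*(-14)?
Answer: -⅕ ≈ -0.20000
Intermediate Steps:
o = 0 (o = 0/(-4 + 5) = 0/1 = 0*1 = 0)
p = -3 (p = 3*(-1) = -3)
p + ((4 - 1*3)/(-5) + (3 + 4)*o)*(-14) = -3 + ((4 - 1*3)/(-5) + (3 + 4)*0)*(-14) = -3 + ((4 - 3)*(-⅕) + 7*0)*(-14) = -3 + (1*(-⅕) + 0)*(-14) = -3 + (-⅕ + 0)*(-14) = -3 - ⅕*(-14) = -3 + 14/5 = -⅕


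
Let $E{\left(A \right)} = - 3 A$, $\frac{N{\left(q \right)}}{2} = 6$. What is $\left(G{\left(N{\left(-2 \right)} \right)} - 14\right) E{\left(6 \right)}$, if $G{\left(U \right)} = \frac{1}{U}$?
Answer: $\frac{501}{2} \approx 250.5$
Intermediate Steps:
$N{\left(q \right)} = 12$ ($N{\left(q \right)} = 2 \cdot 6 = 12$)
$\left(G{\left(N{\left(-2 \right)} \right)} - 14\right) E{\left(6 \right)} = \left(\frac{1}{12} - 14\right) \left(\left(-3\right) 6\right) = \left(\frac{1}{12} - 14\right) \left(-18\right) = \left(- \frac{167}{12}\right) \left(-18\right) = \frac{501}{2}$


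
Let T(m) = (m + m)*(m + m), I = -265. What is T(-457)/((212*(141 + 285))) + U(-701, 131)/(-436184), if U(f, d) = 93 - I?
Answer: 22772127323/2462040588 ≈ 9.2493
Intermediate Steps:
U(f, d) = 358 (U(f, d) = 93 - 1*(-265) = 93 + 265 = 358)
T(m) = 4*m**2 (T(m) = (2*m)*(2*m) = 4*m**2)
T(-457)/((212*(141 + 285))) + U(-701, 131)/(-436184) = (4*(-457)**2)/((212*(141 + 285))) + 358/(-436184) = (4*208849)/((212*426)) + 358*(-1/436184) = 835396/90312 - 179/218092 = 835396*(1/90312) - 179/218092 = 208849/22578 - 179/218092 = 22772127323/2462040588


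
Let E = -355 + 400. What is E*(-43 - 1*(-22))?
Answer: -945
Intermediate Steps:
E = 45
E*(-43 - 1*(-22)) = 45*(-43 - 1*(-22)) = 45*(-43 + 22) = 45*(-21) = -945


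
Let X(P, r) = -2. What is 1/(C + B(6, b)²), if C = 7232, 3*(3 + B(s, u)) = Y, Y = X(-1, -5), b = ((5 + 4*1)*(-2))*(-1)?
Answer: 9/65209 ≈ 0.00013802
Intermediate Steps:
b = 18 (b = ((5 + 4)*(-2))*(-1) = (9*(-2))*(-1) = -18*(-1) = 18)
Y = -2
B(s, u) = -11/3 (B(s, u) = -3 + (⅓)*(-2) = -3 - ⅔ = -11/3)
1/(C + B(6, b)²) = 1/(7232 + (-11/3)²) = 1/(7232 + 121/9) = 1/(65209/9) = 9/65209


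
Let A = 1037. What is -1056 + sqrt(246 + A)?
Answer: -1056 + sqrt(1283) ≈ -1020.2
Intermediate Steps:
-1056 + sqrt(246 + A) = -1056 + sqrt(246 + 1037) = -1056 + sqrt(1283)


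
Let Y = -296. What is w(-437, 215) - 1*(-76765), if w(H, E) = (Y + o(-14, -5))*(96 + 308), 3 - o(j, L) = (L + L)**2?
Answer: -82007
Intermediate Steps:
o(j, L) = 3 - 4*L**2 (o(j, L) = 3 - (L + L)**2 = 3 - (2*L)**2 = 3 - 4*L**2)
w(H, E) = -158772 (w(H, E) = (-296 + (3 - 4*(-5)**2))*(96 + 308) = (-296 + (3 - 4*25))*404 = (-296 + (3 - 100))*404 = (-296 - 97)*404 = -393*404 = -158772)
w(-437, 215) - 1*(-76765) = -158772 - 1*(-76765) = -158772 + 76765 = -82007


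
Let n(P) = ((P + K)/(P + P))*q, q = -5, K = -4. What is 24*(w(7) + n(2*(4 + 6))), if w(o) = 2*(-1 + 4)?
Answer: 96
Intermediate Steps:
w(o) = 6 (w(o) = 2*3 = 6)
n(P) = -5*(-4 + P)/(2*P) (n(P) = ((P - 4)/(P + P))*(-5) = ((-4 + P)/((2*P)))*(-5) = ((-4 + P)*(1/(2*P)))*(-5) = ((-4 + P)/(2*P))*(-5) = -5*(-4 + P)/(2*P))
24*(w(7) + n(2*(4 + 6))) = 24*(6 + (-5/2 + 10/((2*(4 + 6))))) = 24*(6 + (-5/2 + 10/((2*10)))) = 24*(6 + (-5/2 + 10/20)) = 24*(6 + (-5/2 + 10*(1/20))) = 24*(6 + (-5/2 + 1/2)) = 24*(6 - 2) = 24*4 = 96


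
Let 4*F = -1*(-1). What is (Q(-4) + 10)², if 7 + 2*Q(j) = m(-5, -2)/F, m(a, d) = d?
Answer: 25/4 ≈ 6.2500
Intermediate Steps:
F = ¼ (F = (-1*(-1))/4 = (¼)*1 = ¼ ≈ 0.25000)
Q(j) = -15/2 (Q(j) = -7/2 + (-2/¼)/2 = -7/2 + (-2*4)/2 = -7/2 + (½)*(-8) = -7/2 - 4 = -15/2)
(Q(-4) + 10)² = (-15/2 + 10)² = (5/2)² = 25/4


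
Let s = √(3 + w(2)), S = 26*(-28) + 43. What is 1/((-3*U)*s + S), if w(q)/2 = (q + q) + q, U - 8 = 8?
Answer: -137/86933 + 48*√15/434665 ≈ -0.0011482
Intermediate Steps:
U = 16 (U = 8 + 8 = 16)
w(q) = 6*q (w(q) = 2*((q + q) + q) = 2*(2*q + q) = 2*(3*q) = 6*q)
S = -685 (S = -728 + 43 = -685)
s = √15 (s = √(3 + 6*2) = √(3 + 12) = √15 ≈ 3.8730)
1/((-3*U)*s + S) = 1/((-3*16)*√15 - 685) = 1/(-48*√15 - 685) = 1/(-685 - 48*√15)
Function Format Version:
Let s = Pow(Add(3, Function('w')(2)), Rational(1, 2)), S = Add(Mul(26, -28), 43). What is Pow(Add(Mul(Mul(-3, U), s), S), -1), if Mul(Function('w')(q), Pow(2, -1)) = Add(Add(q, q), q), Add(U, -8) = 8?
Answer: Add(Rational(-137, 86933), Mul(Rational(48, 434665), Pow(15, Rational(1, 2)))) ≈ -0.0011482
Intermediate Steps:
U = 16 (U = Add(8, 8) = 16)
Function('w')(q) = Mul(6, q) (Function('w')(q) = Mul(2, Add(Add(q, q), q)) = Mul(2, Add(Mul(2, q), q)) = Mul(2, Mul(3, q)) = Mul(6, q))
S = -685 (S = Add(-728, 43) = -685)
s = Pow(15, Rational(1, 2)) (s = Pow(Add(3, Mul(6, 2)), Rational(1, 2)) = Pow(Add(3, 12), Rational(1, 2)) = Pow(15, Rational(1, 2)) ≈ 3.8730)
Pow(Add(Mul(Mul(-3, U), s), S), -1) = Pow(Add(Mul(Mul(-3, 16), Pow(15, Rational(1, 2))), -685), -1) = Pow(Add(Mul(-48, Pow(15, Rational(1, 2))), -685), -1) = Pow(Add(-685, Mul(-48, Pow(15, Rational(1, 2)))), -1)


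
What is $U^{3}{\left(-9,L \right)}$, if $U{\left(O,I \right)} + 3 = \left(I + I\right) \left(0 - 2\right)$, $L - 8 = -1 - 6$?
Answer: $-343$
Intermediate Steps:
$L = 1$ ($L = 8 - 7 = 1$)
$U{\left(O,I \right)} = -3 - 4 I$ ($U{\left(O,I \right)} = -3 + \left(I + I\right) \left(0 - 2\right) = -3 + 2 I \left(-2\right) = -3 - 4 I$)
$U^{3}{\left(-9,L \right)} = \left(-3 - 4\right)^{3} = \left(-7\right)^{3} = -343$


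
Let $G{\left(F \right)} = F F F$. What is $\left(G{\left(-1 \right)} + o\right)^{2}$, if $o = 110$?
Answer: $11881$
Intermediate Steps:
$G{\left(F \right)} = F^{3}$ ($G{\left(F \right)} = F^{2} F = F^{3}$)
$\left(G{\left(-1 \right)} + o\right)^{2} = \left(\left(-1\right)^{3} + 110\right)^{2} = \left(-1 + 110\right)^{2} = 109^{2} = 11881$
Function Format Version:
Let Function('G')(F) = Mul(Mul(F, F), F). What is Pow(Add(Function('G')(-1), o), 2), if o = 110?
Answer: 11881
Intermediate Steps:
Function('G')(F) = Pow(F, 3) (Function('G')(F) = Mul(Pow(F, 2), F) = Pow(F, 3))
Pow(Add(Function('G')(-1), o), 2) = Pow(Add(Pow(-1, 3), 110), 2) = Pow(Add(-1, 110), 2) = Pow(109, 2) = 11881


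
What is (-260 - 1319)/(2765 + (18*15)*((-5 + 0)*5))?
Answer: 1579/3985 ≈ 0.39624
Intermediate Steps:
(-260 - 1319)/(2765 + (18*15)*((-5 + 0)*5)) = -1579/(2765 + 270*(-5*5)) = -1579/(2765 + 270*(-25)) = -1579/(2765 - 6750) = -1579/(-3985) = -1579*(-1/3985) = 1579/3985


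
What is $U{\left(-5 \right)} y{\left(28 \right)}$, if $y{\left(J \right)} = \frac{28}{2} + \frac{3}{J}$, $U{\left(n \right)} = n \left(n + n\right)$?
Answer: $\frac{9875}{14} \approx 705.36$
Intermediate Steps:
$U{\left(n \right)} = 2 n^{2}$ ($U{\left(n \right)} = n 2 n = 2 n^{2}$)
$y{\left(J \right)} = 14 + \frac{3}{J}$ ($y{\left(J \right)} = 28 \cdot \frac{1}{2} + \frac{3}{J} = 14 + \frac{3}{J}$)
$U{\left(-5 \right)} y{\left(28 \right)} = 2 \left(-5\right)^{2} \left(14 + \frac{3}{28}\right) = 2 \cdot 25 \left(14 + 3 \cdot \frac{1}{28}\right) = 50 \left(14 + \frac{3}{28}\right) = 50 \cdot \frac{395}{28} = \frac{9875}{14}$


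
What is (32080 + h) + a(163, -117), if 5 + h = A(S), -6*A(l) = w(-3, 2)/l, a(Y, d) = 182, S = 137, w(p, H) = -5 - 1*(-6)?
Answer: 26515253/822 ≈ 32257.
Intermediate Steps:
w(p, H) = 1 (w(p, H) = -5 + 6 = 1)
A(l) = -1/(6*l)
h = -4111/822 (h = -5 - ⅙/137 = -5 - ⅙*1/137 = -5 - 1/822 = -4111/822 ≈ -5.0012)
(32080 + h) + a(163, -117) = (32080 - 4111/822) + 182 = 26365649/822 + 182 = 26515253/822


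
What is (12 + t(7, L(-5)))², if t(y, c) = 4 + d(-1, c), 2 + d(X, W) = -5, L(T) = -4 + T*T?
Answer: 81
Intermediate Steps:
L(T) = -4 + T²
d(X, W) = -7 (d(X, W) = -2 - 5 = -7)
t(y, c) = -3 (t(y, c) = 4 - 7 = -3)
(12 + t(7, L(-5)))² = (12 - 3)² = 9² = 81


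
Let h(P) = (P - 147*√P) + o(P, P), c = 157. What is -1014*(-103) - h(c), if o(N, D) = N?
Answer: 104128 + 147*√157 ≈ 1.0597e+5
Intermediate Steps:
h(P) = -147*√P + 2*P (h(P) = (P - 147*√P) + P = -147*√P + 2*P)
-1014*(-103) - h(c) = -1014*(-103) - (-147*√157 + 2*157) = 104442 - (-147*√157 + 314) = 104442 - (314 - 147*√157) = 104442 + (-314 + 147*√157) = 104128 + 147*√157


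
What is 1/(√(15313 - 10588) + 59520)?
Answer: 3968/236175045 - √21/236175045 ≈ 1.6782e-5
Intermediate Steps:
1/(√(15313 - 10588) + 59520) = 1/(√4725 + 59520) = 1/(15*√21 + 59520) = 1/(59520 + 15*√21)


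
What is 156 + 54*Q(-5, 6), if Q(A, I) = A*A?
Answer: 1506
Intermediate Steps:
Q(A, I) = A**2
156 + 54*Q(-5, 6) = 156 + 54*(-5)**2 = 156 + 54*25 = 156 + 1350 = 1506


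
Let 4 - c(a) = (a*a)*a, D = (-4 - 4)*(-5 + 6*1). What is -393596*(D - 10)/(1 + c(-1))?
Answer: 1180788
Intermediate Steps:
D = -8 (D = -8*(-5 + 6) = -8*1 = -8)
c(a) = 4 - a**3 (c(a) = 4 - a*a*a = 4 - a**2*a = 4 - a**3)
-393596*(D - 10)/(1 + c(-1)) = -393596*(-8 - 10)/(1 + (4 - 1*(-1)**3)) = -(-7084728)/(1 + (4 - 1*(-1))) = -(-7084728)/(1 + (4 + 1)) = -(-7084728)/(1 + 5) = -(-7084728)/6 = -393596*(-3) = 1180788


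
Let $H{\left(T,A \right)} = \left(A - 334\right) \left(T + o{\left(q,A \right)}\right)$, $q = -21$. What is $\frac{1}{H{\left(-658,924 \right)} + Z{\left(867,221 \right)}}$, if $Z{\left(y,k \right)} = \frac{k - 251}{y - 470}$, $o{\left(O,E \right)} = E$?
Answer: $\frac{397}{62305150} \approx 6.3719 \cdot 10^{-6}$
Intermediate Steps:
$H{\left(T,A \right)} = \left(-334 + A\right) \left(A + T\right)$ ($H{\left(T,A \right)} = \left(A - 334\right) \left(T + A\right) = \left(-334 + A\right) \left(A + T\right)$)
$Z{\left(y,k \right)} = \frac{-251 + k}{-470 + y}$
$\frac{1}{H{\left(-658,924 \right)} + Z{\left(867,221 \right)}} = \frac{1}{\left(924^{2} - 308616 - -219772 + 924 \left(-658\right)\right) + \frac{-251 + 221}{-470 + 867}} = \frac{1}{\left(853776 - 308616 + 219772 - 607992\right) + \frac{1}{397} \left(-30\right)} = \frac{1}{156940 + \frac{1}{397} \left(-30\right)} = \frac{1}{156940 - \frac{30}{397}} = \frac{1}{\frac{62305150}{397}} = \frac{397}{62305150}$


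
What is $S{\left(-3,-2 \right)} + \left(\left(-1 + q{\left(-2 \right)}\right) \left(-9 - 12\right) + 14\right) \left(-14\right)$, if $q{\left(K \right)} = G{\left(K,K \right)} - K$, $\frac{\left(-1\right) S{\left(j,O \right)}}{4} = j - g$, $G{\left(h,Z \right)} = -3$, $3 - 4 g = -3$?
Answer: $-766$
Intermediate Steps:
$g = \frac{3}{2}$ ($g = \frac{3}{4} - - \frac{3}{4} = \frac{3}{4} + \frac{3}{4} = \frac{3}{2} \approx 1.5$)
$S{\left(j,O \right)} = 6 - 4 j$ ($S{\left(j,O \right)} = - 4 \left(j - \frac{3}{2}\right) = - 4 \left(- \frac{3}{2} + j\right) = 6 - 4 j$)
$q{\left(K \right)} = -3 - K$
$S{\left(-3,-2 \right)} + \left(\left(-1 + q{\left(-2 \right)}\right) \left(-9 - 12\right) + 14\right) \left(-14\right) = \left(6 - -12\right) + \left(\left(-1 - 1\right) \left(-9 - 12\right) + 14\right) \left(-14\right) = \left(6 + 12\right) + \left(\left(-1 + \left(-3 + 2\right)\right) \left(-21\right) + 14\right) \left(-14\right) = 18 + \left(\left(-1 - 1\right) \left(-21\right) + 14\right) \left(-14\right) = 18 + \left(\left(-2\right) \left(-21\right) + 14\right) \left(-14\right) = 18 + \left(42 + 14\right) \left(-14\right) = 18 + 56 \left(-14\right) = 18 - 784 = -766$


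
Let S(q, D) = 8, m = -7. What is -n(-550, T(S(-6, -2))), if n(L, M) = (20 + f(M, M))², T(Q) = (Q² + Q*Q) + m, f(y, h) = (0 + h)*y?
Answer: -214944921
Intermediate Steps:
f(y, h) = h*y
T(Q) = -7 + 2*Q² (T(Q) = (Q² + Q*Q) - 7 = (Q² + Q²) - 7 = 2*Q² - 7 = -7 + 2*Q²)
n(L, M) = (20 + M²)² (n(L, M) = (20 + M*M)² = (20 + M²)²)
-n(-550, T(S(-6, -2))) = -(20 + (-7 + 2*8²)²)² = -(20 + (-7 + 2*64)²)² = -(20 + (-7 + 128)²)² = -(20 + 121²)² = -(20 + 14641)² = -1*14661² = -1*214944921 = -214944921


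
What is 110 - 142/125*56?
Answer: 5798/125 ≈ 46.384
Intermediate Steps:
110 - 142/125*56 = 110 - 7952/125 = 5798/125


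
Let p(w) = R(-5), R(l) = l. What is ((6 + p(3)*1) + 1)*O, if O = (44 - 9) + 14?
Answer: 98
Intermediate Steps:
O = 49 (O = 35 + 14 = 49)
p(w) = -5
((6 + p(3)*1) + 1)*O = ((6 - 5*1) + 1)*49 = ((6 - 5) + 1)*49 = (1 + 1)*49 = 2*49 = 98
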